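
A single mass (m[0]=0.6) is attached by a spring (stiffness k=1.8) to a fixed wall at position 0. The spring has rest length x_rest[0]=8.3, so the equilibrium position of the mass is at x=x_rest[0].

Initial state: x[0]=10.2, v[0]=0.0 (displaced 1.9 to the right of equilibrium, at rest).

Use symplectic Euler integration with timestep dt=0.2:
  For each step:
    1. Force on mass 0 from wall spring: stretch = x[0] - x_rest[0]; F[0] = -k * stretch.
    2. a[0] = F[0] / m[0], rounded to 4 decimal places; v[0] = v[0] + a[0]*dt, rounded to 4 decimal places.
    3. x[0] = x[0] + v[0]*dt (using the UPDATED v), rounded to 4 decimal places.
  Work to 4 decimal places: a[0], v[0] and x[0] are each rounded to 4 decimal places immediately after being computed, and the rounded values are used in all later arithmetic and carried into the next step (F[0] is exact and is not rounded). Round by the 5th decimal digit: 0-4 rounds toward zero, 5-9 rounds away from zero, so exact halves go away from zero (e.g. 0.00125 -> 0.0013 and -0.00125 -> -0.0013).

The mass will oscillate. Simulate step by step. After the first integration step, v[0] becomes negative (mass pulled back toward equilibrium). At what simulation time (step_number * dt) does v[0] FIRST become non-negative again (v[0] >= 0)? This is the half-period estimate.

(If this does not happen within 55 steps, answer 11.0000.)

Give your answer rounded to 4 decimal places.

Step 0: x=[10.2000] v=[0.0000]
Step 1: x=[9.9720] v=[-1.1400]
Step 2: x=[9.5434] v=[-2.1432]
Step 3: x=[8.9656] v=[-2.8892]
Step 4: x=[8.3079] v=[-3.2886]
Step 5: x=[7.6492] v=[-3.2933]
Step 6: x=[7.0686] v=[-2.9028]
Step 7: x=[6.6358] v=[-2.1640]
Step 8: x=[6.4027] v=[-1.1655]
Step 9: x=[6.3973] v=[-0.0271]
Step 10: x=[6.6202] v=[1.1145]
First v>=0 after going negative at step 10, time=2.0000

Answer: 2.0000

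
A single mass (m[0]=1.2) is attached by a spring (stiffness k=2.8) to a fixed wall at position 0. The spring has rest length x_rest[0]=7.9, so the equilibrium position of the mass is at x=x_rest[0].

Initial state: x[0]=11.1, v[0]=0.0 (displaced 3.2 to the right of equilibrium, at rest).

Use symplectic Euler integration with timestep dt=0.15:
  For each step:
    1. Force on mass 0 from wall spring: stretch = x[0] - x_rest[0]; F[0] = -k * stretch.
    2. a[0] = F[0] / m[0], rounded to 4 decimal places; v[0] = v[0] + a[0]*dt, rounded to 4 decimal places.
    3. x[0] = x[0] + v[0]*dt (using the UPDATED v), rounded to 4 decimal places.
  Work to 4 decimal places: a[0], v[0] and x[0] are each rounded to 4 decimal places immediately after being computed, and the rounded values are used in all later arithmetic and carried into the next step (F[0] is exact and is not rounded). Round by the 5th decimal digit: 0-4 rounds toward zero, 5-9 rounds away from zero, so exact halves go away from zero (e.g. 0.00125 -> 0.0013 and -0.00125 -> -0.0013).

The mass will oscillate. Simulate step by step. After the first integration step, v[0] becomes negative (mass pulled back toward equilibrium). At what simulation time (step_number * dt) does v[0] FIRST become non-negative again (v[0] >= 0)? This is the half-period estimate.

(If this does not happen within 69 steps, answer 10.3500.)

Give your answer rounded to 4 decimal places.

Step 0: x=[11.1000] v=[0.0000]
Step 1: x=[10.9320] v=[-1.1200]
Step 2: x=[10.6048] v=[-2.1812]
Step 3: x=[10.1356] v=[-3.1279]
Step 4: x=[9.5490] v=[-3.9104]
Step 5: x=[8.8759] v=[-4.4876]
Step 6: x=[8.1515] v=[-4.8292]
Step 7: x=[7.4139] v=[-4.9172]
Step 8: x=[6.7018] v=[-4.7471]
Step 9: x=[6.0526] v=[-4.3277]
Step 10: x=[5.5004] v=[-3.6811]
Step 11: x=[5.0742] v=[-2.8412]
Step 12: x=[4.7964] v=[-1.8522]
Step 13: x=[4.6815] v=[-0.7659]
Step 14: x=[4.7356] v=[0.3606]
First v>=0 after going negative at step 14, time=2.1000

Answer: 2.1000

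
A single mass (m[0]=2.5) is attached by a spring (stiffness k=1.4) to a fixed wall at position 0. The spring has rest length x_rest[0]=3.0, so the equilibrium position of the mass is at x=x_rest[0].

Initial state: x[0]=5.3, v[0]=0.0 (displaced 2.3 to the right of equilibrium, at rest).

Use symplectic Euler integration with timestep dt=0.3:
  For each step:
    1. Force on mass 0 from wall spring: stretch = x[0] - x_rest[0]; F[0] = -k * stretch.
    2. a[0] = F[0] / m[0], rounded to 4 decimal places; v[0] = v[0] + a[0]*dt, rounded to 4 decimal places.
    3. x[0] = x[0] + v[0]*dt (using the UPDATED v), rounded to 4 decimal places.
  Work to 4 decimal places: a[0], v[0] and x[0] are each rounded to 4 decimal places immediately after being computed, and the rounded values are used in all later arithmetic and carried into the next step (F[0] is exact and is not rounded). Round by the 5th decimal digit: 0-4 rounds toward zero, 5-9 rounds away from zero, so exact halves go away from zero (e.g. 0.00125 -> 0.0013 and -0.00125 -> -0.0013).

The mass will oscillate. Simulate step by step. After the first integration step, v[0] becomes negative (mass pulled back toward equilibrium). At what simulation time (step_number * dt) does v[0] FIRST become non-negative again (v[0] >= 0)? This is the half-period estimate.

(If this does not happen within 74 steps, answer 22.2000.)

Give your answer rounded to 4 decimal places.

Step 0: x=[5.3000] v=[0.0000]
Step 1: x=[5.1841] v=[-0.3864]
Step 2: x=[4.9581] v=[-0.7533]
Step 3: x=[4.6334] v=[-1.0823]
Step 4: x=[4.2264] v=[-1.3567]
Step 5: x=[3.7576] v=[-1.5627]
Step 6: x=[3.2506] v=[-1.6900]
Step 7: x=[2.7310] v=[-1.7321]
Step 8: x=[2.2249] v=[-1.6869]
Step 9: x=[1.7579] v=[-1.5567]
Step 10: x=[1.3535] v=[-1.3480]
Step 11: x=[1.0321] v=[-1.0714]
Step 12: x=[0.8099] v=[-0.7408]
Step 13: x=[0.6980] v=[-0.3729]
Step 14: x=[0.7021] v=[0.0138]
First v>=0 after going negative at step 14, time=4.2000

Answer: 4.2000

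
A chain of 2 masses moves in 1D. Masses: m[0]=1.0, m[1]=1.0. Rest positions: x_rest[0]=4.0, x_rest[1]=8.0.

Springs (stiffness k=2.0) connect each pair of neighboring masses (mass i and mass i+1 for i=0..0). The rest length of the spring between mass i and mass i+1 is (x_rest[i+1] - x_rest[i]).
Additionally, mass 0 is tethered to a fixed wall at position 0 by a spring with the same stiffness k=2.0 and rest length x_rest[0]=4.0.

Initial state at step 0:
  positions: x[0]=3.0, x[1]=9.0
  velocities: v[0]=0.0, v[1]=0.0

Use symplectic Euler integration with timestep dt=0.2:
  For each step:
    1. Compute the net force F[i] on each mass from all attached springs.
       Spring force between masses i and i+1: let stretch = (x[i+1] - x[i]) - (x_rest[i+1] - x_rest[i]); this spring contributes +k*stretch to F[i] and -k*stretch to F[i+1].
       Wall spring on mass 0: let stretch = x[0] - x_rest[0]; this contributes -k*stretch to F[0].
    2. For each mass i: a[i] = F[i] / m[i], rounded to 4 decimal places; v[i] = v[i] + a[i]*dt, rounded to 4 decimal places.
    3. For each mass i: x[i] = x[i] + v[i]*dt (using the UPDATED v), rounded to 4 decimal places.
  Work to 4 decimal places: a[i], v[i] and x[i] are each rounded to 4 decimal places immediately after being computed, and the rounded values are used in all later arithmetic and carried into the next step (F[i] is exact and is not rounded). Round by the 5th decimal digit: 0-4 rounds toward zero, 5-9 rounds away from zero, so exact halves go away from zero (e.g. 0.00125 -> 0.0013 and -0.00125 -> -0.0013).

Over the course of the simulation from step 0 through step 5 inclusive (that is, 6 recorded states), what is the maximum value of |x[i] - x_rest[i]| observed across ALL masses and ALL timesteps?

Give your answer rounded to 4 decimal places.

Step 0: x=[3.0000 9.0000] v=[0.0000 0.0000]
Step 1: x=[3.2400 8.8400] v=[1.2000 -0.8000]
Step 2: x=[3.6688 8.5520] v=[2.1440 -1.4400]
Step 3: x=[4.1948 8.1933] v=[2.6298 -1.7933]
Step 4: x=[4.7051 7.8348] v=[2.5513 -1.7927]
Step 5: x=[5.0893 7.5459] v=[1.9211 -1.4446]
Max displacement = 1.0893

Answer: 1.0893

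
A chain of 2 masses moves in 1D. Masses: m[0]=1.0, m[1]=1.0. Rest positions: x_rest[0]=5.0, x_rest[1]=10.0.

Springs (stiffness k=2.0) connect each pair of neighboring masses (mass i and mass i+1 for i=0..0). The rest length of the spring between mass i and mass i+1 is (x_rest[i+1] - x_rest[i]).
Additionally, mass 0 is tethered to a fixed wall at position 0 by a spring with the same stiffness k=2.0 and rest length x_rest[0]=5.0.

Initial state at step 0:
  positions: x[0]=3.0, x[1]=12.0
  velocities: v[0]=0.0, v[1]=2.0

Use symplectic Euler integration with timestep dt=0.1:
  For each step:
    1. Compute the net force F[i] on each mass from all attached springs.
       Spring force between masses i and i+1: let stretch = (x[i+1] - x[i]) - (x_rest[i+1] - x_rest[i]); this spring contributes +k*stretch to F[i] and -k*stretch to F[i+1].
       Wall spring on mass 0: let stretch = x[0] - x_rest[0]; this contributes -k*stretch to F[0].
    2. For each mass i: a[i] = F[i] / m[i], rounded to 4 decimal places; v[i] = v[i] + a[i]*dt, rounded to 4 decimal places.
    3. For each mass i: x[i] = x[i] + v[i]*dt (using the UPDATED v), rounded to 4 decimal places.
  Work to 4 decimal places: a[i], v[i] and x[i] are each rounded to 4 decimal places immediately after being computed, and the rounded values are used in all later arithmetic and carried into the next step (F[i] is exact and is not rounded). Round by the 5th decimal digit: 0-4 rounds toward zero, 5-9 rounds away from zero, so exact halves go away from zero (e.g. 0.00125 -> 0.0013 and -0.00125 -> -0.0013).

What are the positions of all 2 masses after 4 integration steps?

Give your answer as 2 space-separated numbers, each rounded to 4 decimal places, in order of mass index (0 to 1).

Answer: 4.1449 12.0196

Derivation:
Step 0: x=[3.0000 12.0000] v=[0.0000 2.0000]
Step 1: x=[3.1200 12.1200] v=[1.2000 1.2000]
Step 2: x=[3.3576 12.1600] v=[2.3760 0.4000]
Step 3: x=[3.7041 12.1240] v=[3.4650 -0.3605]
Step 4: x=[4.1449 12.0196] v=[4.4082 -1.0445]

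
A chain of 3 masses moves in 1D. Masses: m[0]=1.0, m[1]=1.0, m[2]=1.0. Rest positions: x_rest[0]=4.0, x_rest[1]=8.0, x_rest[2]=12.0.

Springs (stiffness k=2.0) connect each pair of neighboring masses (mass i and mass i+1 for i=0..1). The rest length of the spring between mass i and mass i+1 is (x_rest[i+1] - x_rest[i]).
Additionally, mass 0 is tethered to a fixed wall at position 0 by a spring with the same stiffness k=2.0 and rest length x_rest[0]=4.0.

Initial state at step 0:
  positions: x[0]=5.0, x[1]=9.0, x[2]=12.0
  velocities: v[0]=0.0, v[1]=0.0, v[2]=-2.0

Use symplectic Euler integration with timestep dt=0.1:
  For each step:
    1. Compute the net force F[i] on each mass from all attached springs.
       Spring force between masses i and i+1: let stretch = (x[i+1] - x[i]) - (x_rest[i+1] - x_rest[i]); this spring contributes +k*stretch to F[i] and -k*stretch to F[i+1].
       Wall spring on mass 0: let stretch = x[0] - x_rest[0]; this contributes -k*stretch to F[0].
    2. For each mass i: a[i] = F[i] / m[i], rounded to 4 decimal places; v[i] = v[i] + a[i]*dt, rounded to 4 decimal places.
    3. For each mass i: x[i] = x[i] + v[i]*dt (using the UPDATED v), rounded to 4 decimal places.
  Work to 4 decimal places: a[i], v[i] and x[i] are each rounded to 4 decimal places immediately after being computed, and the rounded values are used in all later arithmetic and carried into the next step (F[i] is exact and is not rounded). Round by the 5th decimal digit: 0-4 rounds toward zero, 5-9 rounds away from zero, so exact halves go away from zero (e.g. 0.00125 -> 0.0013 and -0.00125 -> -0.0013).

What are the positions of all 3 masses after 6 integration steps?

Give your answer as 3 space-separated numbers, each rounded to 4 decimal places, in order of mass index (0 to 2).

Step 0: x=[5.0000 9.0000 12.0000] v=[0.0000 0.0000 -2.0000]
Step 1: x=[4.9800 8.9800 11.8200] v=[-0.2000 -0.2000 -1.8000]
Step 2: x=[4.9404 8.9368 11.6632] v=[-0.3960 -0.4320 -1.5680]
Step 3: x=[4.8819 8.8682 11.5319] v=[-0.5848 -0.6860 -1.3133]
Step 4: x=[4.8055 8.7732 11.4273] v=[-0.7639 -0.9505 -1.0460]
Step 5: x=[4.7124 8.6519 11.3496] v=[-0.9315 -1.2132 -0.7768]
Step 6: x=[4.6038 8.5057 11.2980] v=[-1.0861 -1.4616 -0.5163]

Answer: 4.6038 8.5057 11.2980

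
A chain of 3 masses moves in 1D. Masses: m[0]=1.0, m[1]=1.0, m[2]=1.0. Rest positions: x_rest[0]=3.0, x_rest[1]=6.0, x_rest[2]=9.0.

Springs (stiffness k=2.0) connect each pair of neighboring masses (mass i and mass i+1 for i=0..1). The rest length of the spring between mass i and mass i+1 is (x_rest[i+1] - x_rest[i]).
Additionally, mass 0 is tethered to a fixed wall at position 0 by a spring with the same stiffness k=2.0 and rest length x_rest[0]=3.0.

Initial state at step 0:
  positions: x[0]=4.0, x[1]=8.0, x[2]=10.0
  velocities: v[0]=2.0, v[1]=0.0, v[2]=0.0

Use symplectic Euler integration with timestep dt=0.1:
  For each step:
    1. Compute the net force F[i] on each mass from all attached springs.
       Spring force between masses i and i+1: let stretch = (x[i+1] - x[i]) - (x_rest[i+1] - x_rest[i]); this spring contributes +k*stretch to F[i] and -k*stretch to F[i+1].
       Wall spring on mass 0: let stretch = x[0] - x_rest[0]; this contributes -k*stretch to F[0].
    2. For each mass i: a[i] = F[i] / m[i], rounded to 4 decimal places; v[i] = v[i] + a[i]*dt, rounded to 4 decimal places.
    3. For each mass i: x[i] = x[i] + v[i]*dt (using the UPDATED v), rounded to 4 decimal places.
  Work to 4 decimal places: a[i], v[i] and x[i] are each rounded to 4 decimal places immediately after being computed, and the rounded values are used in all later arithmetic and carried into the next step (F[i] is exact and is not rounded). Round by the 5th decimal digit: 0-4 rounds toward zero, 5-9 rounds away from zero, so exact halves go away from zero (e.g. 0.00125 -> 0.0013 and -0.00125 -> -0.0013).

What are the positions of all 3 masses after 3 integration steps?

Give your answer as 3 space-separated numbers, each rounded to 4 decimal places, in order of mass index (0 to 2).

Answer: 4.5645 7.7856 10.1141

Derivation:
Step 0: x=[4.0000 8.0000 10.0000] v=[2.0000 0.0000 0.0000]
Step 1: x=[4.2000 7.9600 10.0200] v=[2.0000 -0.4000 0.2000]
Step 2: x=[4.3912 7.8860 10.0588] v=[1.9120 -0.7400 0.3880]
Step 3: x=[4.5645 7.7856 10.1141] v=[1.7327 -1.0044 0.5534]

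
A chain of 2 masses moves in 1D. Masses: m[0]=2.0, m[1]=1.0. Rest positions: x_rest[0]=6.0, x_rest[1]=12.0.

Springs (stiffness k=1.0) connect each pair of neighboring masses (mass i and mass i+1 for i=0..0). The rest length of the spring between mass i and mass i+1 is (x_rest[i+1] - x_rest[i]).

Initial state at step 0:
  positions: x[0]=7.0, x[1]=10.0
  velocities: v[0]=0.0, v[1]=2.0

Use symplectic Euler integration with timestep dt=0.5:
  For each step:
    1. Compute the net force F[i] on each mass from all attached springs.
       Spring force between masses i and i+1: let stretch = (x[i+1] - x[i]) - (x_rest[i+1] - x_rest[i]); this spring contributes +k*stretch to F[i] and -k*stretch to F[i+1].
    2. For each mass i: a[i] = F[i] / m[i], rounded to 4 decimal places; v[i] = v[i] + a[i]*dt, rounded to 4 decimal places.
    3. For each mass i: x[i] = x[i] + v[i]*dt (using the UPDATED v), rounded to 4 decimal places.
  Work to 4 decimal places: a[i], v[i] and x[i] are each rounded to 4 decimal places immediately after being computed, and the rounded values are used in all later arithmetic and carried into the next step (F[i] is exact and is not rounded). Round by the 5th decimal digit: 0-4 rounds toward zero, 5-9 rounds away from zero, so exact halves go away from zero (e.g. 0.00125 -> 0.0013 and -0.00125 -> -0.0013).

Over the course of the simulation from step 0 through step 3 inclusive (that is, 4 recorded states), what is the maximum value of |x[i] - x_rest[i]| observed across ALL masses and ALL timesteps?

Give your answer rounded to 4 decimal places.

Answer: 3.2930

Derivation:
Step 0: x=[7.0000 10.0000] v=[0.0000 2.0000]
Step 1: x=[6.6250 11.7500] v=[-0.7500 3.5000]
Step 2: x=[6.1406 13.7188] v=[-0.9688 3.9375]
Step 3: x=[5.8535 15.2930] v=[-0.5743 3.1484]
Max displacement = 3.2930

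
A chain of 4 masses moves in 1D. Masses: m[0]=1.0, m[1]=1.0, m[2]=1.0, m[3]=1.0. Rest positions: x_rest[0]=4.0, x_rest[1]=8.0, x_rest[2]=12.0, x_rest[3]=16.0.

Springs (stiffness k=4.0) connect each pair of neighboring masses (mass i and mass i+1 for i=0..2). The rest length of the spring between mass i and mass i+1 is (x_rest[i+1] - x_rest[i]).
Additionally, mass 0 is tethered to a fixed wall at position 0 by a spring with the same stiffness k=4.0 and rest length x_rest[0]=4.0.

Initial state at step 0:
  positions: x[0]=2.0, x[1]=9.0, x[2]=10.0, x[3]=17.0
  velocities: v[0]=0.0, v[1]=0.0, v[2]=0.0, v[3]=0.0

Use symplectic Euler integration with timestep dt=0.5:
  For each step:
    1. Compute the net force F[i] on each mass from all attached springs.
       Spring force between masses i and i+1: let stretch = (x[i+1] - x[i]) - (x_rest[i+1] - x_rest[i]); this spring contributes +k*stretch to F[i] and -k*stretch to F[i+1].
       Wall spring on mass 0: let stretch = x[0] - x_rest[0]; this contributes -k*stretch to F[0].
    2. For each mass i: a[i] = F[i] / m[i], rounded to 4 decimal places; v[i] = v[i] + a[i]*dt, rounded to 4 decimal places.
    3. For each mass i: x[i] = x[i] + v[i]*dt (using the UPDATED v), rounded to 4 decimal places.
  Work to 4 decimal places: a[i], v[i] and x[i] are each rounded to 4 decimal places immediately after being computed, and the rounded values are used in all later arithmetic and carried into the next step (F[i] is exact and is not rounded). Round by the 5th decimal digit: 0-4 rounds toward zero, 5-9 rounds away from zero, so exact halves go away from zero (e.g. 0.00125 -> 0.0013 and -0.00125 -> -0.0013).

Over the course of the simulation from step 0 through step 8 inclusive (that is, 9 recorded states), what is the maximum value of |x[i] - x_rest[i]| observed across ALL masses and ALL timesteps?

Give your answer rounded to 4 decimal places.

Step 0: x=[2.0000 9.0000 10.0000 17.0000] v=[0.0000 0.0000 0.0000 0.0000]
Step 1: x=[7.0000 3.0000 16.0000 14.0000] v=[10.0000 -12.0000 12.0000 -6.0000]
Step 2: x=[1.0000 14.0000 7.0000 17.0000] v=[-12.0000 22.0000 -18.0000 6.0000]
Step 3: x=[7.0000 5.0000 15.0000 14.0000] v=[12.0000 -18.0000 16.0000 -6.0000]
Step 4: x=[4.0000 8.0000 12.0000 16.0000] v=[-6.0000 6.0000 -6.0000 4.0000]
Step 5: x=[1.0000 11.0000 9.0000 18.0000] v=[-6.0000 6.0000 -6.0000 4.0000]
Step 6: x=[7.0000 2.0000 17.0000 15.0000] v=[12.0000 -18.0000 16.0000 -6.0000]
Step 7: x=[1.0000 13.0000 8.0000 18.0000] v=[-12.0000 22.0000 -18.0000 6.0000]
Step 8: x=[6.0000 7.0000 14.0000 15.0000] v=[10.0000 -12.0000 12.0000 -6.0000]
Max displacement = 6.0000

Answer: 6.0000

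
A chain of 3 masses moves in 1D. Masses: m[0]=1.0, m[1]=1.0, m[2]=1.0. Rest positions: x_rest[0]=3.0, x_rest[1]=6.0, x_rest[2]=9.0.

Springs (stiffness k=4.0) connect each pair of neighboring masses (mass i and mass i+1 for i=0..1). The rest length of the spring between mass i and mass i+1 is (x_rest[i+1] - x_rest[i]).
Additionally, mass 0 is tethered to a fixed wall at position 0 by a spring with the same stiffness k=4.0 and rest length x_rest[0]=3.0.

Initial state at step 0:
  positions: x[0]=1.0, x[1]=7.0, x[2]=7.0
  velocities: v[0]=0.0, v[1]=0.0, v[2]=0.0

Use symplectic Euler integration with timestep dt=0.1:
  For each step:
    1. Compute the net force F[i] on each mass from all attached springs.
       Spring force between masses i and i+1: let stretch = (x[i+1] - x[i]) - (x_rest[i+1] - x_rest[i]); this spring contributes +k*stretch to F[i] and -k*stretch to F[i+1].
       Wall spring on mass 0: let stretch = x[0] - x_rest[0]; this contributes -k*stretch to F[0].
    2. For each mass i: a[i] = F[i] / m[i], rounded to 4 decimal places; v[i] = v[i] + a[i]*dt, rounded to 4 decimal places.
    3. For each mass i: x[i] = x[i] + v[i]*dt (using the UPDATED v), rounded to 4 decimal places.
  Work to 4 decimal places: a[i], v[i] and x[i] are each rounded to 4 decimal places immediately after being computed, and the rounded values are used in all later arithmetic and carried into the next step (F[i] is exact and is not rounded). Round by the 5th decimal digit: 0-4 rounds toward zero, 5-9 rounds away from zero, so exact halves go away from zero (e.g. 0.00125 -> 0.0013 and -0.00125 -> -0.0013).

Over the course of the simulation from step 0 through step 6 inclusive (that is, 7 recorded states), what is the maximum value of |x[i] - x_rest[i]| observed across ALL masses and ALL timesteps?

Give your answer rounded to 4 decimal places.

Step 0: x=[1.0000 7.0000 7.0000] v=[0.0000 0.0000 0.0000]
Step 1: x=[1.2000 6.7600 7.1200] v=[2.0000 -2.4000 1.2000]
Step 2: x=[1.5744 6.3120 7.3456] v=[3.7440 -4.4800 2.2560]
Step 3: x=[2.0753 5.7158 7.6499] v=[5.0093 -5.9616 3.0426]
Step 4: x=[2.6388 5.0514 7.9968] v=[5.6354 -6.6442 3.4690]
Step 5: x=[3.1933 4.4083 8.3459] v=[5.5449 -6.4311 3.4908]
Step 6: x=[3.6687 3.8741 8.6575] v=[4.7536 -5.3421 3.1158]
Max displacement = 2.1259

Answer: 2.1259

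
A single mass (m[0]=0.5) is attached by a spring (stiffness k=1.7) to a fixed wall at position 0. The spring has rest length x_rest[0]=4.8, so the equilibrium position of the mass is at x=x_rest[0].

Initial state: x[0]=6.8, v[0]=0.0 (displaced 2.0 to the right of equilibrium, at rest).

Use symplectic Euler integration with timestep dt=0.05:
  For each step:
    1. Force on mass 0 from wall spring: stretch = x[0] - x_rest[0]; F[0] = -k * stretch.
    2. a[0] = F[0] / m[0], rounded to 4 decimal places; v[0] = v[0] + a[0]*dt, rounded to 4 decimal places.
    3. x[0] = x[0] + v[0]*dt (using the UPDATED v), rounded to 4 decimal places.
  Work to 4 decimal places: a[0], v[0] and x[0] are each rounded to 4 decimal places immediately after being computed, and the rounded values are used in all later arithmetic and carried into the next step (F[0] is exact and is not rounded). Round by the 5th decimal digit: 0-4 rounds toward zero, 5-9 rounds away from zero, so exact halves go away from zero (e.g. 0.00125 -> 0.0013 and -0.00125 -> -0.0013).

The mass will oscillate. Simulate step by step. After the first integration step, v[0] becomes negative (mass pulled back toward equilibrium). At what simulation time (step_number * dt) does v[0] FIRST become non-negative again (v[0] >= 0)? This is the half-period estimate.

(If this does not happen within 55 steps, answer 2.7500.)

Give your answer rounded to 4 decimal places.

Step 0: x=[6.8000] v=[0.0000]
Step 1: x=[6.7830] v=[-0.3400]
Step 2: x=[6.7491] v=[-0.6771]
Step 3: x=[6.6987] v=[-1.0084]
Step 4: x=[6.6321] v=[-1.3312]
Step 5: x=[6.5500] v=[-1.6427]
Step 6: x=[6.4530] v=[-1.9402]
Step 7: x=[6.3419] v=[-2.2212]
Step 8: x=[6.2177] v=[-2.4833]
Step 9: x=[6.0815] v=[-2.7243]
Step 10: x=[5.9344] v=[-2.9422]
Step 11: x=[5.7776] v=[-3.1351]
Step 12: x=[5.6125] v=[-3.3013]
Step 13: x=[5.4405] v=[-3.4394]
Step 14: x=[5.2631] v=[-3.5483]
Step 15: x=[5.0818] v=[-3.6270]
Step 16: x=[4.8981] v=[-3.6749]
Step 17: x=[4.7135] v=[-3.6916]
Step 18: x=[4.5297] v=[-3.6769]
Step 19: x=[4.3482] v=[-3.6310]
Step 20: x=[4.1705] v=[-3.5542]
Step 21: x=[3.9981] v=[-3.4472]
Step 22: x=[3.8326] v=[-3.3109]
Step 23: x=[3.6753] v=[-3.1464]
Step 24: x=[3.5275] v=[-2.9552]
Step 25: x=[3.3906] v=[-2.7389]
Step 26: x=[3.2656] v=[-2.4993]
Step 27: x=[3.1537] v=[-2.2385]
Step 28: x=[3.0558] v=[-1.9586]
Step 29: x=[2.9727] v=[-1.6621]
Step 30: x=[2.9051] v=[-1.3515]
Step 31: x=[2.8536] v=[-1.0294]
Step 32: x=[2.8187] v=[-0.6985]
Step 33: x=[2.8006] v=[-0.3617]
Step 34: x=[2.7995] v=[-0.0218]
Step 35: x=[2.8154] v=[0.3183]
First v>=0 after going negative at step 35, time=1.7500

Answer: 1.7500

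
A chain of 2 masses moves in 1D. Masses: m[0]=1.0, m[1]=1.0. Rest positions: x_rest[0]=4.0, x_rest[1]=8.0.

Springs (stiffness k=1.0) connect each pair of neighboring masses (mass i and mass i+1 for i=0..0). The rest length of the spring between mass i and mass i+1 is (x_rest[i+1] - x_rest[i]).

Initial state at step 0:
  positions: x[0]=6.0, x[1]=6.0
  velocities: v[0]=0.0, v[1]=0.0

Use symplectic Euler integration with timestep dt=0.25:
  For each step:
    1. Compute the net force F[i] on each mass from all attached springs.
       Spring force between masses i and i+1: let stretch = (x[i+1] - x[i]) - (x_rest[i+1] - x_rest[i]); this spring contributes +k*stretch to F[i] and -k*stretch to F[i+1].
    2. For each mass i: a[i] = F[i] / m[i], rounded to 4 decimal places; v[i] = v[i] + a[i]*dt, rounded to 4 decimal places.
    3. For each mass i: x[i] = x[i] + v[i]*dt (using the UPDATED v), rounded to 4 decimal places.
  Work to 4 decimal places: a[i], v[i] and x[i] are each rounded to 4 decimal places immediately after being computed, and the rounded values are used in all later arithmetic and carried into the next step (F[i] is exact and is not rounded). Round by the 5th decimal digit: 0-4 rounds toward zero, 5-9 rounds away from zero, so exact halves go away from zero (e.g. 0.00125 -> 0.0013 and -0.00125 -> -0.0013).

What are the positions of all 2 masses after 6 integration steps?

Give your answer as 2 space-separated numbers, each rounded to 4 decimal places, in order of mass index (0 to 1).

Answer: 2.6308 9.3695

Derivation:
Step 0: x=[6.0000 6.0000] v=[0.0000 0.0000]
Step 1: x=[5.7500 6.2500] v=[-1.0000 1.0000]
Step 2: x=[5.2813 6.7188] v=[-1.8750 1.8750]
Step 3: x=[4.6524 7.3477] v=[-2.5156 2.5156]
Step 4: x=[3.9420 8.0582] v=[-2.8418 2.8418]
Step 5: x=[3.2388 8.7614] v=[-2.8128 2.8128]
Step 6: x=[2.6308 9.3695] v=[-2.4322 2.4322]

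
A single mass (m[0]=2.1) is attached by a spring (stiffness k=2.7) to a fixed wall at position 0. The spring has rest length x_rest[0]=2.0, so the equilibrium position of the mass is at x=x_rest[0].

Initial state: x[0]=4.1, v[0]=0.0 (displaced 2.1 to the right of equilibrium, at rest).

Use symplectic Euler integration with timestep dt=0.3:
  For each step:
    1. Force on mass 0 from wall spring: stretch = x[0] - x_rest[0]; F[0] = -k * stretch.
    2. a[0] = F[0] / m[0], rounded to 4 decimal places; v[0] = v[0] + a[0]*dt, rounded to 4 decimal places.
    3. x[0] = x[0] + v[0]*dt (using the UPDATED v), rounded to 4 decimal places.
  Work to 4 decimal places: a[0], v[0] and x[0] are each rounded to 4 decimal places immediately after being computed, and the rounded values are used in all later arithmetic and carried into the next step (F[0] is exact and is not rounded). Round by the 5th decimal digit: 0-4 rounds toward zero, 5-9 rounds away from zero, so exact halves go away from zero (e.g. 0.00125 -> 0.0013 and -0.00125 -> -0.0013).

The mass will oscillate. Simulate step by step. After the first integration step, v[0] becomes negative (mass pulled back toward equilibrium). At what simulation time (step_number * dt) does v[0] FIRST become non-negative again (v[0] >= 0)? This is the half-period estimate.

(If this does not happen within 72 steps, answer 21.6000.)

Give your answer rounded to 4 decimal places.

Step 0: x=[4.1000] v=[0.0000]
Step 1: x=[3.8570] v=[-0.8100]
Step 2: x=[3.3991] v=[-1.5263]
Step 3: x=[2.7793] v=[-2.0659]
Step 4: x=[2.0694] v=[-2.3665]
Step 5: x=[1.3514] v=[-2.3933]
Step 6: x=[0.7085] v=[-2.1431]
Step 7: x=[0.2150] v=[-1.6450]
Step 8: x=[-0.0720] v=[-0.9565]
Step 9: x=[-0.1192] v=[-0.1573]
Step 10: x=[0.0788] v=[0.6601]
First v>=0 after going negative at step 10, time=3.0000

Answer: 3.0000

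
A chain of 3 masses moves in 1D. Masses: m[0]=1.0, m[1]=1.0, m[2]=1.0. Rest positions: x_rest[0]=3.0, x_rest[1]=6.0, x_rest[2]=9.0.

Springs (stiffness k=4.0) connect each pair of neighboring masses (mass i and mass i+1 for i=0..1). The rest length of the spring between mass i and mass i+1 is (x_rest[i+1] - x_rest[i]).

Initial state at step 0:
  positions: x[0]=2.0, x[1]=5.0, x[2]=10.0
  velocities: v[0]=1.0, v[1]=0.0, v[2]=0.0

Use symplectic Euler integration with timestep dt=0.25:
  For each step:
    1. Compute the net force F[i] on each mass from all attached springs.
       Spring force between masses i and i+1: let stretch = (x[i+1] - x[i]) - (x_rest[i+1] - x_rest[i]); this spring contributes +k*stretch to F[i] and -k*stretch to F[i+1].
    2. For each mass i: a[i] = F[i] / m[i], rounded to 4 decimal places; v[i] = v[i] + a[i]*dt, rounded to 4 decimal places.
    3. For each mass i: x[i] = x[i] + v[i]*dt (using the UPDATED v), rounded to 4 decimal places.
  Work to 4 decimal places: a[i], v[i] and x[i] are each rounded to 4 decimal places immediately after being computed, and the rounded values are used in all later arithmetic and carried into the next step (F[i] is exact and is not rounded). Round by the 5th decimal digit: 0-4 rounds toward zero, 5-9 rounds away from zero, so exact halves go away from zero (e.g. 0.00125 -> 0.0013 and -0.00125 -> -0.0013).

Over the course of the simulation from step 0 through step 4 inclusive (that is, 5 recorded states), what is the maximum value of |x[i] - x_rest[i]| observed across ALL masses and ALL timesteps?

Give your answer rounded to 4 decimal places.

Answer: 1.1562

Derivation:
Step 0: x=[2.0000 5.0000 10.0000] v=[1.0000 0.0000 0.0000]
Step 1: x=[2.2500 5.5000 9.5000] v=[1.0000 2.0000 -2.0000]
Step 2: x=[2.5625 6.1875 8.7500] v=[1.2500 2.7500 -3.0000]
Step 3: x=[3.0313 6.6094 8.1094] v=[1.8750 1.6875 -2.5625]
Step 4: x=[3.6446 6.5118 7.8438] v=[2.4531 -0.3906 -1.0625]
Max displacement = 1.1562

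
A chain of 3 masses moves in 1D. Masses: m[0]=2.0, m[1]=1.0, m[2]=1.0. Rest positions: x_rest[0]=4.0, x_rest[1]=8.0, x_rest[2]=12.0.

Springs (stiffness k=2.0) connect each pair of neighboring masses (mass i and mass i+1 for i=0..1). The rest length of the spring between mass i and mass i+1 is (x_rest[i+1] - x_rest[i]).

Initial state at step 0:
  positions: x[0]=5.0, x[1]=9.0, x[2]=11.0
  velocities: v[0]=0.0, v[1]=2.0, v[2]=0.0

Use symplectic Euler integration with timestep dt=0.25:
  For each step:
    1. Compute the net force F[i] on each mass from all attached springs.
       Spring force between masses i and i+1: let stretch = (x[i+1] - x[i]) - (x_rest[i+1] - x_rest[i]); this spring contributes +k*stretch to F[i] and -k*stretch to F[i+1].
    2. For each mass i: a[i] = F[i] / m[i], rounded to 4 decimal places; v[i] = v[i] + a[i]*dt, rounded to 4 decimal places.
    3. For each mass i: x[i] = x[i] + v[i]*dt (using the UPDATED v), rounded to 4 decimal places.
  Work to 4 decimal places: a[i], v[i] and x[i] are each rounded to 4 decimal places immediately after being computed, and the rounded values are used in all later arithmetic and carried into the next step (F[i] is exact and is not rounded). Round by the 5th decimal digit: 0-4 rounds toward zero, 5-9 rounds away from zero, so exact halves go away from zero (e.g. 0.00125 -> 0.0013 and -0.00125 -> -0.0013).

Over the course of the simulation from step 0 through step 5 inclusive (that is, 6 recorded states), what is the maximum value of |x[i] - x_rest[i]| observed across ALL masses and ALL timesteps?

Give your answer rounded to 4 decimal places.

Step 0: x=[5.0000 9.0000 11.0000] v=[0.0000 2.0000 0.0000]
Step 1: x=[5.0000 9.2500 11.2500] v=[0.0000 1.0000 1.0000]
Step 2: x=[5.0156 9.2188 11.7500] v=[0.0625 -0.1250 2.0000]
Step 3: x=[5.0439 8.9786 12.4336] v=[0.1133 -0.9610 2.7344]
Step 4: x=[5.0682 8.6784 13.1853] v=[0.0970 -1.2009 3.0069]
Step 5: x=[5.0681 8.4903 13.8737] v=[-0.0005 -0.7526 2.7535]
Max displacement = 1.8737

Answer: 1.8737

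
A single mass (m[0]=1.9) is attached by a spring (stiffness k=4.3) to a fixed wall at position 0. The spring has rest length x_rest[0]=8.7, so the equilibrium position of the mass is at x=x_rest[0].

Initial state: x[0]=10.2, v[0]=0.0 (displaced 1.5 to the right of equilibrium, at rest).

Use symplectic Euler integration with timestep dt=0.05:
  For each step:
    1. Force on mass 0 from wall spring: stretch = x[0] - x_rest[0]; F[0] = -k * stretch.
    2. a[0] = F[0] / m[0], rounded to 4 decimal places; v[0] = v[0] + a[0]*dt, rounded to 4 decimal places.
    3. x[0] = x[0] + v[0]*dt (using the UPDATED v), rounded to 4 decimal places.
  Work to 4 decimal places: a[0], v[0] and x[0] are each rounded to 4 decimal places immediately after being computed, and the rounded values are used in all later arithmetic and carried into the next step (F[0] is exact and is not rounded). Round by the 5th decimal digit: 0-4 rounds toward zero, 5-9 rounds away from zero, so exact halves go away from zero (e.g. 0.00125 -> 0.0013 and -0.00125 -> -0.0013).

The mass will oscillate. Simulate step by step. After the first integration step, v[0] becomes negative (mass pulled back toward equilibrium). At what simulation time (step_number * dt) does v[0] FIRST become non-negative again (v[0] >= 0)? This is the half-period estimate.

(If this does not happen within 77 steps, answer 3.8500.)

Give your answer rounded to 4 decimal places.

Step 0: x=[10.2000] v=[0.0000]
Step 1: x=[10.1915] v=[-0.1697]
Step 2: x=[10.1746] v=[-0.3385]
Step 3: x=[10.1493] v=[-0.5054]
Step 4: x=[10.1158] v=[-0.6694]
Step 5: x=[10.0743] v=[-0.8296]
Step 6: x=[10.0250] v=[-0.9851]
Step 7: x=[9.9683] v=[-1.1350]
Step 8: x=[9.9044] v=[-1.2785]
Step 9: x=[9.8337] v=[-1.4148]
Step 10: x=[9.7565] v=[-1.5431]
Step 11: x=[9.6734] v=[-1.6627]
Step 12: x=[9.5848] v=[-1.7729]
Step 13: x=[9.4912] v=[-1.8730]
Step 14: x=[9.3931] v=[-1.9625]
Step 15: x=[9.2911] v=[-2.0409]
Step 16: x=[9.1857] v=[-2.1078]
Step 17: x=[9.0776] v=[-2.1628]
Step 18: x=[8.9673] v=[-2.2055]
Step 19: x=[8.8555] v=[-2.2357]
Step 20: x=[8.7428] v=[-2.2533]
Step 21: x=[8.6299] v=[-2.2581]
Step 22: x=[8.5174] v=[-2.2502]
Step 23: x=[8.4059] v=[-2.2295]
Step 24: x=[8.2961] v=[-2.1962]
Step 25: x=[8.1886] v=[-2.1505]
Step 26: x=[8.0840] v=[-2.0926]
Step 27: x=[7.9829] v=[-2.0229]
Step 28: x=[7.8858] v=[-1.9418]
Step 29: x=[7.7933] v=[-1.8497]
Step 30: x=[7.7059] v=[-1.7471]
Step 31: x=[7.6242] v=[-1.6346]
Step 32: x=[7.5486] v=[-1.5129]
Step 33: x=[7.4795] v=[-1.3826]
Step 34: x=[7.4173] v=[-1.2445]
Step 35: x=[7.3623] v=[-1.0994]
Step 36: x=[7.3149] v=[-0.9480]
Step 37: x=[7.2753] v=[-0.7913]
Step 38: x=[7.2438] v=[-0.6301]
Step 39: x=[7.2205] v=[-0.4653]
Step 40: x=[7.2056] v=[-0.2979]
Step 41: x=[7.1992] v=[-0.1288]
Step 42: x=[7.2013] v=[0.0410]
First v>=0 after going negative at step 42, time=2.1000

Answer: 2.1000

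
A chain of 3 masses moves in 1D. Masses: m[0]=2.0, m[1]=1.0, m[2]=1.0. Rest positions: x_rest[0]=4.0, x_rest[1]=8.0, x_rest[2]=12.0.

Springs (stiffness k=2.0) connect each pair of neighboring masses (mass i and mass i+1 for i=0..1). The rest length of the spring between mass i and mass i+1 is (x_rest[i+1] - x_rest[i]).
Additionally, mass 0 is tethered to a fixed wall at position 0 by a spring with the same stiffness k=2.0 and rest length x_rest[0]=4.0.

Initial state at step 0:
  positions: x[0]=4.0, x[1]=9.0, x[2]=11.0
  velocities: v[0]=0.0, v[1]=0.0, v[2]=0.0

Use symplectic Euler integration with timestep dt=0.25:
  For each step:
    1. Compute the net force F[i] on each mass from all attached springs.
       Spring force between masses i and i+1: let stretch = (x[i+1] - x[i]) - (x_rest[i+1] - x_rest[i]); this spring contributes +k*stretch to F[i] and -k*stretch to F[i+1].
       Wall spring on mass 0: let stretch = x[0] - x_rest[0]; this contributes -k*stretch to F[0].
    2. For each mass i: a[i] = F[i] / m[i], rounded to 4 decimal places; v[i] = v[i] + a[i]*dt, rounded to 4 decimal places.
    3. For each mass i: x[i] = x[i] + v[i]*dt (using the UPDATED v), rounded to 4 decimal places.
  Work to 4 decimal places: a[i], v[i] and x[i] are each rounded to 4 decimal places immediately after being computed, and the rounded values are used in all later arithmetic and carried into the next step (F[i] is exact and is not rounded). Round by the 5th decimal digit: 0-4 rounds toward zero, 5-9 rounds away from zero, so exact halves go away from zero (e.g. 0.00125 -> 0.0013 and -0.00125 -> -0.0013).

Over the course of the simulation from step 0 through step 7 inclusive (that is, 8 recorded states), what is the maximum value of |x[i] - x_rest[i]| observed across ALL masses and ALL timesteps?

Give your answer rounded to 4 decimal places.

Answer: 1.1460

Derivation:
Step 0: x=[4.0000 9.0000 11.0000] v=[0.0000 0.0000 0.0000]
Step 1: x=[4.0625 8.6250 11.2500] v=[0.2500 -1.5000 1.0000]
Step 2: x=[4.1563 8.0078 11.6719] v=[0.3750 -2.4688 1.6875]
Step 3: x=[4.2310 7.3672 12.1358] v=[0.2988 -2.5625 1.8555]
Step 4: x=[4.2373 6.9306 12.5036] v=[0.0251 -1.7463 1.4712]
Step 5: x=[4.1471 6.8540 12.6748] v=[-0.3609 -0.3065 0.6847]
Step 6: x=[3.9669 7.1666 12.6184] v=[-0.7210 1.2505 -0.2257]
Step 7: x=[3.7387 7.7608 12.3805] v=[-0.9128 2.3766 -0.9516]
Max displacement = 1.1460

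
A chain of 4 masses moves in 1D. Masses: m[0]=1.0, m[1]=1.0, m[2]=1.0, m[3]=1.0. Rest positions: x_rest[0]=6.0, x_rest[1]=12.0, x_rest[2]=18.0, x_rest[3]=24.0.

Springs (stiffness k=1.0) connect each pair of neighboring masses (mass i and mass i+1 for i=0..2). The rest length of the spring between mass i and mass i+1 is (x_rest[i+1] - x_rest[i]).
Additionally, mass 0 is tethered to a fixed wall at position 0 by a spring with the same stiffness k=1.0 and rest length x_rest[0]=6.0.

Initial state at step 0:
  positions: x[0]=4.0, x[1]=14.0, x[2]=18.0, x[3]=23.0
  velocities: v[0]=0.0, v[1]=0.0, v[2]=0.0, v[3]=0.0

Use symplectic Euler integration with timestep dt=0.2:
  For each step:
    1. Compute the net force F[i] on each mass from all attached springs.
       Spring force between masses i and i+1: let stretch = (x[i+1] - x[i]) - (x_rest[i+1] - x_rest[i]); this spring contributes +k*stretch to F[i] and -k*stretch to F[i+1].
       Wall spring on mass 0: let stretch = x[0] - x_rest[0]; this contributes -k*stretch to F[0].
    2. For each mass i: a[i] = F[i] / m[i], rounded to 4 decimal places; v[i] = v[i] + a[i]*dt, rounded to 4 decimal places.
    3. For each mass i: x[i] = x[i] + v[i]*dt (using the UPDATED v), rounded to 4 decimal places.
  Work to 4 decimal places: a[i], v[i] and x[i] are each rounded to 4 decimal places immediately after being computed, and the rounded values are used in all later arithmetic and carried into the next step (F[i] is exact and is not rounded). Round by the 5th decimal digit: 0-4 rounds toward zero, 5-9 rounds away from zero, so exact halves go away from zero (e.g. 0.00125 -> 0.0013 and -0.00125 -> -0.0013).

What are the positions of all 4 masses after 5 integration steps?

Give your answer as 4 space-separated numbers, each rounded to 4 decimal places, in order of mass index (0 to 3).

Step 0: x=[4.0000 14.0000 18.0000 23.0000] v=[0.0000 0.0000 0.0000 0.0000]
Step 1: x=[4.2400 13.7600 18.0400 23.0400] v=[1.2000 -1.2000 0.2000 0.2000]
Step 2: x=[4.6912 13.3104 18.1088 23.1200] v=[2.2560 -2.2480 0.3440 0.4000]
Step 3: x=[5.2995 12.7080 18.1861 23.2396] v=[3.0416 -3.0122 0.3866 0.5978]
Step 4: x=[5.9922 12.0283 18.2464 23.3970] v=[3.4634 -3.3983 0.3017 0.7871]
Step 5: x=[6.6866 11.3559 18.2640 23.5884] v=[3.4722 -3.3619 0.0882 0.9570]

Answer: 6.6866 11.3559 18.2640 23.5884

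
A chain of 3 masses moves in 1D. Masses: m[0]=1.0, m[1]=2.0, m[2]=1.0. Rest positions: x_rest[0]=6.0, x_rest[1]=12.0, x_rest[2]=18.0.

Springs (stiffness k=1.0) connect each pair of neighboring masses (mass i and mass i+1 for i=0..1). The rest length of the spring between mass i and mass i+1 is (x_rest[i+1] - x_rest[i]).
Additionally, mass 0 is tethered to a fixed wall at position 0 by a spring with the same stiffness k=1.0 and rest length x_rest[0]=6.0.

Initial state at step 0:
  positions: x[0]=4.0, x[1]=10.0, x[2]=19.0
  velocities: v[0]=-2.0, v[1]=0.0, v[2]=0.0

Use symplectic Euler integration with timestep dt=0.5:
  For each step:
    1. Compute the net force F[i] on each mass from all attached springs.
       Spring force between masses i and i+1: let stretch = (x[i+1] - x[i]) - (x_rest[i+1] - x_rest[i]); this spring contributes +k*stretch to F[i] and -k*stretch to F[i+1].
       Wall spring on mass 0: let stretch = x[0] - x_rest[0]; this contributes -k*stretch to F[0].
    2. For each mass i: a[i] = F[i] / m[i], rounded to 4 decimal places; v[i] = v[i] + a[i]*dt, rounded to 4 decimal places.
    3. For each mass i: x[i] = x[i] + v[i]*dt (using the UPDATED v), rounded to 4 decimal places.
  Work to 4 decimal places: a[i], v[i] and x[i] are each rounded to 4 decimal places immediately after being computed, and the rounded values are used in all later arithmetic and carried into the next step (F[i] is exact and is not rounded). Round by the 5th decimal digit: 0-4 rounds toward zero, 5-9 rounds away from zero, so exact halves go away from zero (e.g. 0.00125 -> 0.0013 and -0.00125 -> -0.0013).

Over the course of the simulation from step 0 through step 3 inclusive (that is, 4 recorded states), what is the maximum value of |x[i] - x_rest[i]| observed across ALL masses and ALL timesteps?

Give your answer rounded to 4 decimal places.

Step 0: x=[4.0000 10.0000 19.0000] v=[-2.0000 0.0000 0.0000]
Step 1: x=[3.5000 10.3750 18.2500] v=[-1.0000 0.7500 -1.5000]
Step 2: x=[3.8438 10.8750 17.0313] v=[0.6875 1.0000 -2.4375]
Step 3: x=[4.9844 11.2657 15.7735] v=[2.2812 0.7813 -2.5157]
Max displacement = 2.5000

Answer: 2.5000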